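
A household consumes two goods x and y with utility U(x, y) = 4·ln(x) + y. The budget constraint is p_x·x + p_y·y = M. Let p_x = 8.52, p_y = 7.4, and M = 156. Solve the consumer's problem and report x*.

Set MRS = p_x/p_y: (4/x)/1 = p_x/p_y.
So x*(p_x,p_y) = 4·p_y/p_x, independent of income; and y* = (M − 4·p_y)/p_y.
At the given prices: x* = 4·7.4/8.52 = 3.4742.

x* = 3.4742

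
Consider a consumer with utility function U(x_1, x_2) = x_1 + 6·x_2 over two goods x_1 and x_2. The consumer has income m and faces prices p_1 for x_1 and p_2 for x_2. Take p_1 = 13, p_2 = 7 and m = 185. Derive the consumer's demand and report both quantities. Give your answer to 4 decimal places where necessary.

x_1* = 0, x_2* = 26.4286

Perfect substitutes: compare marginal utility per dollar. 1/p_1 vs 6/p_2 → 0.0769 vs 0.8571.
x_2 gives more utility per dollar, so spend all income on x_2: x_2* = m/p_2, x_1* = 0.
Numerically: x_1* = 0, x_2* = 26.4286.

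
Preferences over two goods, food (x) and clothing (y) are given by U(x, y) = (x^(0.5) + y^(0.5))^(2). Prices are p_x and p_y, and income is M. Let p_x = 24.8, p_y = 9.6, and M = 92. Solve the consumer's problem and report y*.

y* = 6.9089

Substitute y = (y/x)·x into the budget: x* = M/(p_x + p_y·(y/x)).
Numerically y/x = 6.673611, so x* = 92/(24.8 + 9.6·6.673611) = 1.0353 and y* = 6.673611·1.0353 = 6.9089.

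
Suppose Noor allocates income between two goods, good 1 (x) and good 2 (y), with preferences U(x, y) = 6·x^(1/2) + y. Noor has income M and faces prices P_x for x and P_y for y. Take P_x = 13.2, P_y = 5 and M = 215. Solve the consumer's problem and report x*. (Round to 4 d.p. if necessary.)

x* = 1.2913

Plugging in: x* = (3·5/13.2)² = 1.2913.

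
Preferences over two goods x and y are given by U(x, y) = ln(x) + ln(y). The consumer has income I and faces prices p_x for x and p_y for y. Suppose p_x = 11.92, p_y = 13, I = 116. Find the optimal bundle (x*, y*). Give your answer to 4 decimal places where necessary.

Tangency: MRS = y/x = p_x/p_y.
Rearranging, p_y·y = p_x·x. Substituting into the budget gives p_x·x·(1 + 1) = I.
Demand: x*(p_x,p_y,I) = 0.5·I/p_x and y* = 0.5·I/p_y.
At p_x=11.92, p_y=13, I=116: x* = 0.5·116/11.92 = 4.8658, y* = 4.4615.

x* = 4.8658, y* = 4.4615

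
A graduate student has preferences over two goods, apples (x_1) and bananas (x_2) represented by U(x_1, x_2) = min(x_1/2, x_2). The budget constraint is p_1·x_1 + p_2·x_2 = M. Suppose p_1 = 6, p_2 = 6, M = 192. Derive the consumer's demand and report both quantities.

x_1* = 21.3333, x_2* = 10.6667

Leontief preferences: the optimum is at the kink where x_1/2 = x_2/1, i.e. x_2 = (1/2)·x_1.
Budget: p_1·x_1 + p_2·(1/2)·x_1 = M, so (2·p_1 + p_2)·x_1 = 2·M.
Demand: x_1*(p_1,p_2,M) = 2·M/(2·p_1 + p_2), x_2* = M/(2·p_1 + p_2).
Here 2·6 + 6 = 18, giving x_1* = 21.3333 and x_2* = 10.6667.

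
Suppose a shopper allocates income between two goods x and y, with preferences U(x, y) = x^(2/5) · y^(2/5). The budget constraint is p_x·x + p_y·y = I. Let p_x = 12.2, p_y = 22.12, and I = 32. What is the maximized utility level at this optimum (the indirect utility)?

V = 0.9791

Demand: x*(p_x,p_y,I) = 0.5·I/p_x and y* = 0.5·I/p_y.
At p_x=12.2, p_y=22.12, I=32: x* = 0.5·32/12.2 = 1.3115, y* = 0.7233.
Utility at the optimum: U(1.3115, 0.7233) = 0.9791.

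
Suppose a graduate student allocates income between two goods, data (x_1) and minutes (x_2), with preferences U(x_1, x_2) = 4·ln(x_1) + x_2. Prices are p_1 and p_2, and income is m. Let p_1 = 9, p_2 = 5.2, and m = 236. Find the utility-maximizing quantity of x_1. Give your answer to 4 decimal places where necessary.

x_1* = 2.3111

Set MRS = p_1/p_2: (4/x_1)/1 = p_1/p_2.
So x_1*(p_1,p_2) = 4·p_2/p_1, independent of income; and x_2* = (m − 4·p_2)/p_2.
At the given prices: x_1* = 4·5.2/9 = 2.3111.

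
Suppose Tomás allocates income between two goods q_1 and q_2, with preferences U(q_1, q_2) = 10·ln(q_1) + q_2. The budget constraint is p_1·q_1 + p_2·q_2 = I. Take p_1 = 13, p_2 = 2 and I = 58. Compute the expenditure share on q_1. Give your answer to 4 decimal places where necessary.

At the given prices: q_1* = 10·2/13 = 1.5385, and q_2* = 19.
Expenditure on q_1: 13·1.5385 = 20; share = 0.3448.

share on q_1 = 0.3448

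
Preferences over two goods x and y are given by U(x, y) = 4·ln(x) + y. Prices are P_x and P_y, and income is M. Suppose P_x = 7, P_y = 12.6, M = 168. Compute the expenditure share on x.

Set MRS = P_x/P_y: (4/x)/1 = P_x/P_y.
So x*(P_x,P_y) = 4·P_y/P_x, independent of income; and y* = (M − 4·P_y)/P_y.
At the given prices: x* = 4·12.6/7 = 7.2, and y* = 9.3333.
Expenditure on x: 7·7.2 = 50.4; share = 0.3.

share on x = 0.3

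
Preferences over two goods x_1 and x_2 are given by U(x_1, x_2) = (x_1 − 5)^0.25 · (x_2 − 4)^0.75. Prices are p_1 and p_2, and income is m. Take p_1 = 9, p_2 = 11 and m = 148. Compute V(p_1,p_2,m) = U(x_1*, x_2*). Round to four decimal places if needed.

Discretionary income = 148 − 5·9 − 4·11 = 59; x_1* = 5 + 0.25·59/9 = 6.6389; x_2* = 4 + 0.75·59/11 = 8.0227.
Utility at the optimum: U(6.6389, 8.0227) = 3.2139.

V = 3.2139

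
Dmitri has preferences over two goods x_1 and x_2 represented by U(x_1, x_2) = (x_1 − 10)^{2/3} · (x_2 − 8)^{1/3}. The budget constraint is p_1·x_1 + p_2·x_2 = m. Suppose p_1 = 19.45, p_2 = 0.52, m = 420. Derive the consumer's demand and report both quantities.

x_1* = 17.5866, x_2* = 149.8846

This is Cobb-Douglas in (x_1−10, x_2−8): tangency gives 2/3·p_2·(x_2−8) = 1/3·p_1·(x_1−10).
After buying the subsistence bundle (10, 8), a share 2/3 of the remaining income goes to x_1: x_1* = 10 + 2/3·(m − 10p_1 − 8p_2)/p_1.
Discretionary income = 420 − 10·19.45 − 8·0.52 = 221.34; x_1* = 10 + 2/3·221.34/19.45 = 17.5866; x_2* = 8 + 1/3·221.34/0.52 = 149.8846.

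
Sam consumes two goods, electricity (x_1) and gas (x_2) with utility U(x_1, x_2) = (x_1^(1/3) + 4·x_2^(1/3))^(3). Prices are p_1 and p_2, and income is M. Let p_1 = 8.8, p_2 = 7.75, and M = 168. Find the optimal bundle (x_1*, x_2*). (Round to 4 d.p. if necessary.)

x_1* = 2.0044, x_2* = 19.4015

From the CES first-order condition, (1/4)·(x_2/x_1)^(2/3) = p_1/p_2.
Hence x_2/x_1 = (4·p_1/p_2)^(1/(2/3)), i.e. raised to the 1.5 power.
Substitute x_2 = (x_2/x_1)·x_1 into the budget: x_1* = M/(p_1 + p_2·(x_2/x_1)).
Numerically x_2/x_1 = 9.67969, so x_1* = 168/(8.8 + 7.75·9.67969) = 2.0044 and x_2* = 9.67969·2.0044 = 19.4015.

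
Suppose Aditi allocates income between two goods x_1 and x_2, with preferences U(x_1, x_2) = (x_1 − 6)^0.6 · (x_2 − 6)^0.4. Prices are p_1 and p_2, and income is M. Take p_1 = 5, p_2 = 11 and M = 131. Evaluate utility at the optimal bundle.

This is Cobb-Douglas in (x_1−6, x_2−6): tangency gives 0.6·p_2·(x_2−6) = 0.4·p_1·(x_1−6).
Substituting into the budget: x_1* = 6 + 0.6·(M − 6·p_1 − 6·p_2)/p_1, and x_2* = 6 + 0.4·(…)/p_2.
Discretionary income = 131 − 6·5 − 6·11 = 35; x_1* = 6 + 0.6·35/5 = 10.2; x_2* = 6 + 0.4·35/11 = 7.2727.
Utility at the optimum: U(10.2, 7.2727) = 2.6052.

V = 2.6052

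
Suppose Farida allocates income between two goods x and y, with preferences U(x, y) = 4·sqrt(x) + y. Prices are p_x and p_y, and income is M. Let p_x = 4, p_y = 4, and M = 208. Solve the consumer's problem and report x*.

Utility is quasi-linear in y; the FOC for x is 2/√x = p_x/p_y.
Solve: √x = 2·p_y/p_x, so x*(p_x,p_y) = (2·p_y/p_x)², and y* = (M − p_x·x*)/p_y.
Plugging in: x* = (2·4/4)² = 4.

x* = 4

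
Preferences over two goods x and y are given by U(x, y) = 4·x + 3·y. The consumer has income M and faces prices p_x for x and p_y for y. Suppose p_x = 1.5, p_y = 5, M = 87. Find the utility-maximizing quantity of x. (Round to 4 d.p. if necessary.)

Linear utility — the consumer picks whichever good has higher MU/price: 4/1.5 = 2.6667 vs 3/5 = 0.6.
x gives more utility per dollar, so spend all income on x: x* = M/p_x, y* = 0.
Numerically: x* = 58, y* = 0.

x* = 58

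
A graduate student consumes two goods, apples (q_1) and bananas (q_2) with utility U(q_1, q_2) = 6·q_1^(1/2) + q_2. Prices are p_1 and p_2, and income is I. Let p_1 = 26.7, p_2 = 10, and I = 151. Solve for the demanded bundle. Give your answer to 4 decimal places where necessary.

Utility is quasi-linear in q_2; the FOC for q_1 is 3/√q_1 = p_1/p_2.
Thus q_1* = (3·p_2/p_1)² — independent of I — with the rest of income spent on q_2.
Plugging in: q_1* = (3·10/26.7)² = 1.2625, q_2* = 11.7292.

q_1* = 1.2625, q_2* = 11.7292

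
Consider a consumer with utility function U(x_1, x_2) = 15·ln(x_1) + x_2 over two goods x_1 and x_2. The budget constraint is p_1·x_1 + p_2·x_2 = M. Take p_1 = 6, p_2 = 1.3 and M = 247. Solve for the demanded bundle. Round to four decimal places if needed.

x_1* = 3.25, x_2* = 175

Set MRS = p_1/p_2: (15/x_1)/1 = p_1/p_2.
So x_1*(p_1,p_2) = 15·p_2/p_1, independent of income; and x_2* = (M − 15·p_2)/p_2.
At the given prices: x_1* = 15·1.3/6 = 3.25, and x_2* = 175.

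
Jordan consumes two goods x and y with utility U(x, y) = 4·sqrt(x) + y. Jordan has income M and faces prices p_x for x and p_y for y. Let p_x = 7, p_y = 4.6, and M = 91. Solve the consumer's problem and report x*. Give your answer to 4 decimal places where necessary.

x* = 1.7273

Set MRS = p_x/p_y: 2·x^(−1/2) = p_x/p_y.
Solve: √x = 2·p_y/p_x, so x*(p_x,p_y) = (2·p_y/p_x)², and y* = (M − p_x·x*)/p_y.
Plugging in: x* = (2·4.6/7)² = 1.7273.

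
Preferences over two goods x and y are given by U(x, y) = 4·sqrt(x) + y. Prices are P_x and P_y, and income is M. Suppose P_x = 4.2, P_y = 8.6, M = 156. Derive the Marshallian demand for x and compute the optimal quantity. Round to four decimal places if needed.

Utility is quasi-linear in y; the FOC for x is 2/√x = P_x/P_y.
Thus x* = (2·P_y/P_x)² — independent of M — with the rest of income spent on y.
Plugging in: x* = (2·8.6/4.2)² = 16.771.

x* = 16.771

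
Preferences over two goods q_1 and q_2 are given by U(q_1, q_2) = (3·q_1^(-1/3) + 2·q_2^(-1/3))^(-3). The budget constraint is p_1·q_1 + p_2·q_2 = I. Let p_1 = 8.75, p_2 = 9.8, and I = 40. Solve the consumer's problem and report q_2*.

MU_q_1 ∝ 3·q_1^(-4/3), MU_q_2 ∝ 2·q_2^(-4/3), so MRS = (3/2)·(q_2/q_1)^(4/3) = p_1/p_2.
Hence q_2/q_1 = ((2/3)·p_1/p_2)^(1/(4/3)), i.e. raised to the 0.75 power.
With the ratio pinned down, the budget gives q_1* = I/(p_1 + p_2·(q_2/q_1)) and q_2* = (q_2/q_1)·q_1*.
Numerically q_2/q_1 = 0.67767, so q_1* = 40/(8.75 + 9.8·0.67767) = 2.5989 and q_2* = 0.67767·2.5989 = 1.7612.

q_2* = 1.7612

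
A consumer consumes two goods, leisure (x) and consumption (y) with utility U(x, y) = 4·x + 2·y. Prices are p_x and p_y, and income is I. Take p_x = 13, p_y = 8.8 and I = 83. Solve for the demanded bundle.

x* = 6.3846, y* = 0

Perfect substitutes: compare marginal utility per dollar. 4/p_x vs 2/p_y → 0.3077 vs 0.2273.
x gives more utility per dollar, so spend all income on x: x* = I/p_x, y* = 0.
Numerically: x* = 6.3846, y* = 0.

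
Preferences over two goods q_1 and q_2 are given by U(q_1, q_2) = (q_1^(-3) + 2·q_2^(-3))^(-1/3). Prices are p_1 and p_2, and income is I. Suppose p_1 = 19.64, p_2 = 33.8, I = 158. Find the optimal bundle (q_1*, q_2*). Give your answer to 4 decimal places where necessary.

From the CES first-order condition, (1/2)·(q_2/q_1)^(4) = p_1/p_2.
Solve for the ratio: q_2/q_1 = [2·p_1/p_2]^(0.25).
Substitute q_2 = (q_2/q_1)·q_1 into the budget: q_1* = I/(p_1 + p_2·(q_2/q_1)).
Numerically q_2/q_1 = 1.038278, so q_1* = 158/(19.64 + 33.8·1.038278) = 2.8867 and q_2* = 1.038278·2.8867 = 2.9972.

q_1* = 2.8867, q_2* = 2.9972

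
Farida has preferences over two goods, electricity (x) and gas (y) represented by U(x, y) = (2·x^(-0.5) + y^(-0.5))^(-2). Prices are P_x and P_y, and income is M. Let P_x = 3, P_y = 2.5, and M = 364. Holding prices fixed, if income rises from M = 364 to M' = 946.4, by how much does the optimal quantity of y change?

Δy* = 86.7033

MU_x ∝ 2·x^(-1.5), MU_y ∝ y^(-1.5), so MRS = 2·(y/x)^(1.5) = P_x/P_y.
Solve for the ratio: y/x = [(1/2)·P_x/P_y]^(2/3).
Substitute y = (y/x)·x into the budget: x* = M/(P_x + P_y·(y/x)).
Numerically y/x = 0.711379, so x* = 364/(3 + 2.5·0.711379) = 76.1754 and y* = 0.711379·76.1754 = 54.1895.
At M' = 946.4: y* = 140.8928. Change: 140.8928 − 54.1895 = 86.7033.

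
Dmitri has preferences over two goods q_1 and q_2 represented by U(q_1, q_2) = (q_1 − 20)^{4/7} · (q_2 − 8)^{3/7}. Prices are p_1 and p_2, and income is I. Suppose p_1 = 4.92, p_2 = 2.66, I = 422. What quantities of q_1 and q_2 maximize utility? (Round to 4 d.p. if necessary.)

q_1* = 55.1127, q_2* = 56.7089

MRS = (4/3)·(q_2−8)/(q_1−20). Tangency with p_1/p_2 gives q_2−8 = (3/4)·(p_1/p_2)·(q_1−20).
Substituting into the budget: q_1* = 20 + 4/7·(I − 20·p_1 − 8·p_2)/p_1, and q_2* = 8 + 3/7·(…)/p_2.
Discretionary income = 422 − 20·4.92 − 8·2.66 = 302.32; q_1* = 20 + 4/7·302.32/4.92 = 55.1127; q_2* = 8 + 3/7·302.32/2.66 = 56.7089.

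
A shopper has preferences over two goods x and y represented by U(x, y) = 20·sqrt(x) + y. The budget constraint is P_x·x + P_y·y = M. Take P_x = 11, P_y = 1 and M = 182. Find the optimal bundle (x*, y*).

Solve: √x = 10·P_y/P_x, so x*(P_x,P_y) = (10·P_y/P_x)², and y* = (M − P_x·x*)/P_y.
Plugging in: x* = (10·1/11)² = 0.8264, y* = 172.9091.

x* = 0.8264, y* = 172.9091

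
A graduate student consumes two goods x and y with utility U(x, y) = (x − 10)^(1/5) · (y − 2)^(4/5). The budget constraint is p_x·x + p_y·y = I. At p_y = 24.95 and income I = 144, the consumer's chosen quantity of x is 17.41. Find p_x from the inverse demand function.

Let x' = x−10, y' = y−2. MRS = (1/4)·y'/x' = p_x/p_y.
After buying the subsistence bundle (10, 2), a share 0.2 of the remaining income goes to x: x* = 10 + 0.2·(I − 10p_x − 2p_y)/p_x.
Set x* = 17.41 in the demand function and solve for p_x: p_x = 2.

p_x = 2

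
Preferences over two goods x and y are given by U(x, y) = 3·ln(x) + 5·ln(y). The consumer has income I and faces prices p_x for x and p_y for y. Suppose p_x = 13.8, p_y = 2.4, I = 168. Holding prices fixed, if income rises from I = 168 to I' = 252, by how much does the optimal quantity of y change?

Δy* = 21.875

The MRS is (3/5)·y/x. Set MRS = p_x/p_y.
So 3·p_y·y = 5·p_x·x; combined with the budget, a share 0.375 of income goes to x.
Demand: x*(p_x,p_y,I) = 0.375·I/p_x and y* = 0.625·I/p_y.
At p_x=13.8, p_y=2.4, I=168: y* = 0.625·168/2.4 = 43.75.
At I' = 252: y* = 65.625. Change: 65.625 − 43.75 = 21.875.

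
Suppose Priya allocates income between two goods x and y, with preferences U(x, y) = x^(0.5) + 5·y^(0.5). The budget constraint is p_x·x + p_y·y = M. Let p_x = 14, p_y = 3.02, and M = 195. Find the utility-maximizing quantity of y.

y* = 64.0172

MRS = MU_x/MU_y = (1/5)·(y/x)^(0.5). Set equal to p_x/p_y.
Solve for the ratio: y/x = [5·p_x/p_y]^(2).
Substitute y = (y/x)·x into the budget: x* = M/(p_x + p_y·(y/x)).
Numerically y/x = 537.257138, so x* = 195/(14 + 3.02·537.257138) = 0.1192 and y* = 537.257138·0.1192 = 64.0172.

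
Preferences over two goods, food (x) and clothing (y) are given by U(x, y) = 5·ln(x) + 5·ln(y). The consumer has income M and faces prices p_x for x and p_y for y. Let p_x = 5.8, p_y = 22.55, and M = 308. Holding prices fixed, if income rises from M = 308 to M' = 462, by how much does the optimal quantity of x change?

The MRS is y/x. Set MRS = p_x/p_y.
Rearranging, p_y·y = p_x·x. Substituting into the budget gives p_x·x·(1 + 1) = M.
Demand: x*(p_x,p_y,M) = 0.5·M/p_x and y* = 0.5·M/p_y.
At p_x=5.8, p_y=22.55, M=308: x* = 0.5·308/5.8 = 26.5517.
At M' = 462: x* = 39.8276. Change: 39.8276 − 26.5517 = 13.2759.

Δx* = 13.2759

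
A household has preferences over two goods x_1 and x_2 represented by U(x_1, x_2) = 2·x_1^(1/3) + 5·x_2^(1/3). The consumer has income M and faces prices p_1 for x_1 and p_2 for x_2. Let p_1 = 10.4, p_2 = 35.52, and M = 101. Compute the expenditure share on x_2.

From the CES first-order condition, (2/5)·(x_2/x_1)^(2/3) = p_1/p_2.
Solve for the ratio: x_2/x_1 = [(5/2)·p_1/p_2]^(1.5).
Substitute x_2 = (x_2/x_1)·x_1 into the budget: x_1* = M/(p_1 + p_2·(x_2/x_1)).
Numerically x_2/x_1 = 0.626254, so x_1* = 101/(10.4 + 35.52·0.626254) = 3.0939 and x_2* = 0.626254·3.0939 = 1.9376.
Expenditure on x_2: 35.52·1.9376 = 68.8231; share = 0.6814.

share on x_2 = 0.6814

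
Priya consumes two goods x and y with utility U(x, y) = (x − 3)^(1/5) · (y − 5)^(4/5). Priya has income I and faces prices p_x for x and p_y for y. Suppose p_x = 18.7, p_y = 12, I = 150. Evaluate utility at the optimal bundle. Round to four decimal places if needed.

V = 1.5673

Substituting into the budget: x* = 3 + 0.2·(I − 3·p_x − 5·p_y)/p_x, and y* = 5 + 0.8·(…)/p_y.
Discretionary income = 150 − 3·18.7 − 5·12 = 33.9; x* = 3 + 0.2·33.9/18.7 = 3.3626; y* = 5 + 0.8·33.9/12 = 7.26.
Utility at the optimum: U(3.3626, 7.26) = 1.5673.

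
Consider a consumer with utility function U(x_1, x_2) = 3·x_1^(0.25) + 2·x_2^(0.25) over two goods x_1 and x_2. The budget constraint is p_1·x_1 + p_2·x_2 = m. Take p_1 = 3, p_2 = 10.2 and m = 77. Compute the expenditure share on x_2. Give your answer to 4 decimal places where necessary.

share on x_2 = 0.2792

Numerically x_2/x_1 = 0.113913, so x_1* = 77/(3 + 10.2·0.113913) = 18.5011 and x_2* = 0.113913·18.5011 = 2.1075.
Expenditure on x_2: 10.2·2.1075 = 21.4967; share = 0.2792.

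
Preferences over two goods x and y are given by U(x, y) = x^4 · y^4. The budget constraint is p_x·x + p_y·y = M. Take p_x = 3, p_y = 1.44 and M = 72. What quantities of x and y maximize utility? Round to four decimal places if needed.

x* = 12, y* = 25

Tangency: MRS = y/x = p_x/p_y.
So 4·p_y·y = 4·p_x·x; combined with the budget, a share 0.5 of income goes to x.
Demand: x*(p_x,p_y,M) = 0.5·M/p_x and y* = 0.5·M/p_y.
At p_x=3, p_y=1.44, M=72: x* = 0.5·72/3 = 12, y* = 25.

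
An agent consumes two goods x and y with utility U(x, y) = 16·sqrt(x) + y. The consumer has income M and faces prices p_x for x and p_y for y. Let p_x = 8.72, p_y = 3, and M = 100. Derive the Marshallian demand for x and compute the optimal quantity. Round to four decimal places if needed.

MU_x = 8/√x, MU_y = 1. Tangency: 8/√x = p_x/p_y.
Thus x* = (8·p_y/p_x)² — independent of M — with the rest of income spent on y.
Plugging in: x* = (8·3/8.72)² = 7.5751.

x* = 7.5751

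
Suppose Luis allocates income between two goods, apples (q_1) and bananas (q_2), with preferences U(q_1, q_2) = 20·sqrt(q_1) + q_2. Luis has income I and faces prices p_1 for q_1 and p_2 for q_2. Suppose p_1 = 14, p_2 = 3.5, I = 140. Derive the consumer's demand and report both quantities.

Utility is quasi-linear in q_2; the FOC for q_1 is 10/√q_1 = p_1/p_2.
Thus q_1* = (10·p_2/p_1)² — independent of I — with the rest of income spent on q_2.
Plugging in: q_1* = (10·3.5/14)² = 6.25, q_2* = 15.

q_1* = 6.25, q_2* = 15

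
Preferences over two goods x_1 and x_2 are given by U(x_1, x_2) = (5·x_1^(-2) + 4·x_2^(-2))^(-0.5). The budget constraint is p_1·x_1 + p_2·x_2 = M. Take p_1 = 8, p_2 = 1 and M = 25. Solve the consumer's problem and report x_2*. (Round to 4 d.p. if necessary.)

MRS = MU_x_1/MU_x_2 = (5/4)·(x_2/x_1)^(3). Set equal to p_1/p_2.
Solve for the ratio: x_2/x_1 = [(4/5)·p_1/p_2]^(1/3).
Substitute x_2 = (x_2/x_1)·x_1 into the budget: x_1* = M/(p_1 + p_2·(x_2/x_1)).
Numerically x_2/x_1 = 1.856636, so x_1* = 25/(8 + 1·1.856636) = 2.5364 and x_2* = 1.856636·2.5364 = 4.7091.

x_2* = 4.7091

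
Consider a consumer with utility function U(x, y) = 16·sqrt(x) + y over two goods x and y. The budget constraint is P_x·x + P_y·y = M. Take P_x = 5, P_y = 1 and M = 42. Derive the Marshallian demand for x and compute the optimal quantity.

MU_x = 8/√x, MU_y = 1. Tangency: 8/√x = P_x/P_y.
Solve: √x = 8·P_y/P_x, so x*(P_x,P_y) = (8·P_y/P_x)², and y* = (M − P_x·x*)/P_y.
Plugging in: x* = (8·1/5)² = 2.56.

x* = 2.56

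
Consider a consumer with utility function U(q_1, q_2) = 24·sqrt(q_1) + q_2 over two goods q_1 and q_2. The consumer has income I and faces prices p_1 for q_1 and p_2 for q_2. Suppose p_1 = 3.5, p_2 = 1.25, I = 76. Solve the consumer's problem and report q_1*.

Set MRS = p_1/p_2: 12·q_1^(−1/2) = p_1/p_2.
Solve: √q_1 = 12·p_2/p_1, so q_1*(p_1,p_2) = (12·p_2/p_1)², and q_2* = (I − p_1·q_1*)/p_2.
Plugging in: q_1* = (12·1.25/3.5)² = 18.3673.

q_1* = 18.3673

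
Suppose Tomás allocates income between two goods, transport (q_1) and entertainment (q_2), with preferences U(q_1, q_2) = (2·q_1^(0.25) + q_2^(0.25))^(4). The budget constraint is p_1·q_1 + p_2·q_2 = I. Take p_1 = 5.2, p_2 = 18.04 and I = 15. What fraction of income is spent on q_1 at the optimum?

share on q_1 = 0.7923

MU_q_1 ∝ 2·q_1^(-0.75), MU_q_2 ∝ q_2^(-0.75), so MRS = 2·(q_2/q_1)^(0.75) = p_1/p_2.
Hence q_2/q_1 = ((1/2)·p_1/p_2)^(1/(0.75)), i.e. raised to the 4/3 power.
Substitute q_2 = (q_2/q_1)·q_1 into the budget: q_1* = I/(p_1 + p_2·(q_2/q_1)).
Numerically q_2/q_1 = 0.075564, so q_1* = 15/(5.2 + 18.04·0.075564) = 2.2855 and q_2* = 0.075564·2.2855 = 0.1727.
Expenditure on q_1: 5.2·2.2855 = 11.8845; share = 0.7923.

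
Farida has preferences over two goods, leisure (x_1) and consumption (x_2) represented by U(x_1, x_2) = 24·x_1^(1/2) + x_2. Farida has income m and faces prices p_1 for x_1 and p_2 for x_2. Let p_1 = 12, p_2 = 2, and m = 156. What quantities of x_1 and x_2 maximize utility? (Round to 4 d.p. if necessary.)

x_1* = 4, x_2* = 54

MU_x_1 = 12/√x_1, MU_x_2 = 1. Tangency: 12/√x_1 = p_1/p_2.
Thus x_1* = (12·p_2/p_1)² — independent of m — with the rest of income spent on x_2.
Plugging in: x_1* = (12·2/12)² = 4, x_2* = 54.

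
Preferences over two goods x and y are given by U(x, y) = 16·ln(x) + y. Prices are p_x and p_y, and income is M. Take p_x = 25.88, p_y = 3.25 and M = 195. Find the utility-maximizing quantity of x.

x* = 2.0093

MU_x = 16/x, MU_y = 1. Tangency: 16/x = p_x/p_y.
So x*(p_x,p_y) = 16·p_y/p_x, independent of income; and y* = (M − 16·p_y)/p_y.
At the given prices: x* = 16·3.25/25.88 = 2.0093.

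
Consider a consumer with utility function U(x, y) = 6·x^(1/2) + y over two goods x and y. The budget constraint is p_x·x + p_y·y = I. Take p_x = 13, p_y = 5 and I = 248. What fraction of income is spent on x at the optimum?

share on x = 0.0698

Set MRS = p_x/p_y: 3·x^(−1/2) = p_x/p_y.
Thus x* = (3·p_y/p_x)² — independent of I — with the rest of income spent on y.
Plugging in: x* = (3·5/13)² = 1.3314, y* = 46.1385.
Expenditure on x: 13·1.3314 = 17.3077; share = 0.0698.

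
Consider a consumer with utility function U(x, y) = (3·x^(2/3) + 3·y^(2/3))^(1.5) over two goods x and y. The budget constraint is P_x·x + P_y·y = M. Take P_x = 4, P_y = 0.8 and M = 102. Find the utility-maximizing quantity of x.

MU_x ∝ 3·x^(-1/3), MU_y ∝ 3·y^(-1/3), so MRS = (y/x)^(1/3) = P_x/P_y.
Hence y/x = (P_x/P_y)^(1/(1/3)), i.e. raised to the 3 power.
With the ratio pinned down, the budget gives x* = M/(P_x + P_y·(y/x)) and y* = (y/x)·x*.
Numerically y/x = 125, so x* = 102/(4 + 0.8·125) = 0.9808.

x* = 0.9808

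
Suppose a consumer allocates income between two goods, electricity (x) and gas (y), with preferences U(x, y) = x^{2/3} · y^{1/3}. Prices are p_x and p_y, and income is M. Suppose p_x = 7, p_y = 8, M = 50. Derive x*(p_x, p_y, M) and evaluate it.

Tangency: MRS = 2·y/x = p_x/p_y.
Rearranging, p_y·y = (1/2)·p_x·x. Substituting into the budget gives p_x·x·(1 + (1/2)) = M.
Demand: x*(p_x,p_y,M) = 2/3·M/p_x and y* = 1/3·M/p_y.
At p_x=7, p_y=8, M=50: x* = 2/3·50/7 = 4.7619.

x* = 4.7619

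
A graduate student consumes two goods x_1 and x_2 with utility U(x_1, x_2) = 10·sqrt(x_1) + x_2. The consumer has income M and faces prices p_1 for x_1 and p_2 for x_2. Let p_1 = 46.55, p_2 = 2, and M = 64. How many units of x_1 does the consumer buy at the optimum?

x_1* = 0.0461

MU_x_1 = 5/√x_1, MU_x_2 = 1. Tangency: 5/√x_1 = p_1/p_2.
Solve: √x_1 = 5·p_2/p_1, so x_1*(p_1,p_2) = (5·p_2/p_1)², and x_2* = (M − p_1·x_1*)/p_2.
Plugging in: x_1* = (5·2/46.55)² = 0.0461.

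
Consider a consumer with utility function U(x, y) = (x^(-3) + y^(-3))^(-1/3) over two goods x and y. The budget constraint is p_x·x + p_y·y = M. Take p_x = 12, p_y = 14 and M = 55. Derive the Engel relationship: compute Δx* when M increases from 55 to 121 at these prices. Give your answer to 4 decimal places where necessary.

Δx* = 2.5912

MRS = MU_x/MU_y = (y/x)^(4). Set equal to p_x/p_y.
Hence y/x = (p_x/p_y)^(1/(4)), i.e. raised to the 0.25 power.
With the ratio pinned down, the budget gives x* = M/(p_x + p_y·(y/x)) and y* = (y/x)·x*.
Numerically y/x = 0.962195, so x* = 55/(12 + 14·0.962195) = 2.1593.
At M' = 121: x* = 4.7505. Change: 4.7505 − 2.1593 = 2.5912.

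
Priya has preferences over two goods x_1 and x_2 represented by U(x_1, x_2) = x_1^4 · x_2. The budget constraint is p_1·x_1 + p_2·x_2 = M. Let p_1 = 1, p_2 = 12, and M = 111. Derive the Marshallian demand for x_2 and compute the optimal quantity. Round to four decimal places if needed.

MU_x_1/MU_x_2 = (4·x_2)/(x_1); tangency sets this equal to p_1/p_2.
So 4·p_2·x_2 = p_1·x_1; combined with the budget, a share 0.8 of income goes to x_1.
Demand: x_1*(p_1,p_2,M) = 0.8·M/p_1 and x_2* = 0.2·M/p_2.
At p_1=1, p_2=12, M=111: x_2* = 0.2·111/12 = 1.85.

x_2* = 1.85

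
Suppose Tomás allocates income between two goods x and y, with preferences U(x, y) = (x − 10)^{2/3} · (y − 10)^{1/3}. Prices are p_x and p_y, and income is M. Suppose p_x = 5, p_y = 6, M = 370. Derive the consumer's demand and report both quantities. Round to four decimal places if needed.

x* = 44.6667, y* = 24.4444

This is Cobb-Douglas in (x−10, y−10): tangency gives 2/3·p_y·(y−10) = 1/3·p_x·(x−10).
Substituting into the budget: x* = 10 + 2/3·(M − 10·p_x − 10·p_y)/p_x, and y* = 10 + 1/3·(…)/p_y.
Discretionary income = 370 − 10·5 − 10·6 = 260; x* = 10 + 2/3·260/5 = 44.6667; y* = 10 + 1/3·260/6 = 24.4444.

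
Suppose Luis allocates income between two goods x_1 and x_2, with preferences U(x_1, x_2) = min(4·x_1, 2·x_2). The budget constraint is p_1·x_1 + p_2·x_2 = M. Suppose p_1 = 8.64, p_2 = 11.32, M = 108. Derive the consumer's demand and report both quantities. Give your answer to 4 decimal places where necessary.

x_1* = 3.4527, x_2* = 6.9054

With perfect complements, no substitution: consume in ratio x_1:x_2 = 2:4.
Budget: p_1·x_1 + p_2·2·x_1 = M, so (2·p_1 + 4·p_2)·x_1 = 2·M.
Demand: x_1*(p_1,p_2,M) = 2·M/(2·p_1 + 4·p_2), x_2* = 4·M/(2·p_1 + 4·p_2).
Here 2·8.64 + 4·11.32 = 62.56, giving x_1* = 3.4527 and x_2* = 6.9054.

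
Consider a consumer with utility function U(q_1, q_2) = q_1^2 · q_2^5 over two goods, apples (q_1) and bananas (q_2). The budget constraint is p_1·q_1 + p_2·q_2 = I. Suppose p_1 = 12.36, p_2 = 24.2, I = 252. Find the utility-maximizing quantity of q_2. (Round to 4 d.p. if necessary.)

Demand: q_1*(p_1,p_2,I) = 2/7·I/p_1 and q_2* = 5/7·I/p_2.
At p_1=12.36, p_2=24.2, I=252: q_2* = 5/7·252/24.2 = 7.438.

q_2* = 7.438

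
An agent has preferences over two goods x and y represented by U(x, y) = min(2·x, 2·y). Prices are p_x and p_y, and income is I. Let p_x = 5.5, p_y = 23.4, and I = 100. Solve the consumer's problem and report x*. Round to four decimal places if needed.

x* = 3.4602

With perfect complements, no substitution: consume in ratio x:y = 2:2.
Budget: p_x·x + p_y·x = I, so (2·p_x + 2·p_y)·x = 2·I.
Demand: x*(p_x,p_y,I) = 2·I/(2·p_x + 2·p_y), y* = 2·I/(2·p_x + 2·p_y).
Here 2·5.5 + 2·23.4 = 57.8, giving x* = 3.4602.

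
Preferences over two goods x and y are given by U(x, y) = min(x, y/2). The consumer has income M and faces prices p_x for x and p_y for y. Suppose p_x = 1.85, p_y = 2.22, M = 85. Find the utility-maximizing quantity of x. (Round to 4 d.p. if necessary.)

With perfect complements, no substitution: consume in ratio x:y = 1:2.
Budget: p_x·x + p_y·2·x = M, so (p_x + 2·p_y)·x = M.
Demand: x*(p_x,p_y,M) = M/(p_x + 2·p_y), y* = 2·M/(p_x + 2·p_y).
Here 1.85 + 2·2.22 = 6.29, giving x* = 13.5135.

x* = 13.5135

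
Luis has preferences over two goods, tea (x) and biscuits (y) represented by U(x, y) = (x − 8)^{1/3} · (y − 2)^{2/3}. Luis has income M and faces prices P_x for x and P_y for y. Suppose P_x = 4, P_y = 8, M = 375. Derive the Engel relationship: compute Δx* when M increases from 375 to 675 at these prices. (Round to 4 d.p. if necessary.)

Let x' = x−8, y' = y−2. MRS = (1/2)·y'/x' = P_x/P_y.
After buying the subsistence bundle (8, 2), a share 1/3 of the remaining income goes to x: x* = 8 + 1/3·(M − 8P_x − 2P_y)/P_x.
Discretionary income = 375 − 8·4 − 2·8 = 327; x* = 8 + 1/3·327/4 = 35.25.
At M' = 675: x* = 60.25. Change: 60.25 − 35.25 = 25.

Δx* = 25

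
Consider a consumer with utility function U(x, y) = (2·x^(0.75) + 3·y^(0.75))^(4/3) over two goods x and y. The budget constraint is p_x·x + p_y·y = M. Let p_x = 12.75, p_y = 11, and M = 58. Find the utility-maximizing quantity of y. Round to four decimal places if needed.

y* = 4.6792

MU_x ∝ 2·x^(-0.25), MU_y ∝ 3·y^(-0.25), so MRS = (2/3)·(y/x)^(0.25) = p_x/p_y.
Hence y/x = ((3/2)·p_x/p_y)^(1/(0.25)), i.e. raised to the 4 power.
Substitute y = (y/x)·x into the budget: x* = M/(p_x + p_y·(y/x)).
Numerically y/x = 9.137661, so x* = 58/(12.75 + 11·9.137661) = 0.5121 and y* = 9.137661·0.5121 = 4.6792.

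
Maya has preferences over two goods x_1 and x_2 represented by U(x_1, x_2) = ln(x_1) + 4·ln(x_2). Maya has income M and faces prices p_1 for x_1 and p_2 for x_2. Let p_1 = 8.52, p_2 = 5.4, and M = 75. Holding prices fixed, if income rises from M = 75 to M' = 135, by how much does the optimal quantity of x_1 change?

Tangency: MRS = (1/4)·x_2/x_1 = p_1/p_2.
Rearranging, p_2·x_2 = 4·p_1·x_1. Substituting into the budget gives p_1·x_1·(1 + 4) = M.
Demand: x_1*(p_1,p_2,M) = 0.2·M/p_1 and x_2* = 0.8·M/p_2.
At p_1=8.52, p_2=5.4, M=75: x_1* = 0.2·75/8.52 = 1.7606.
At M' = 135: x_1* = 3.169. Change: 3.169 − 1.7606 = 1.4085.

Δx_1* = 1.4085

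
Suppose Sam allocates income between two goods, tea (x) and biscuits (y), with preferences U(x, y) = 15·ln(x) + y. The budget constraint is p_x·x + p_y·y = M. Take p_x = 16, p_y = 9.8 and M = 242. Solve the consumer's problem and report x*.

Set MRS = p_x/p_y: (15/x)/1 = p_x/p_y.
So x*(p_x,p_y) = 15·p_y/p_x, independent of income; and y* = (M − 15·p_y)/p_y.
At the given prices: x* = 15·9.8/16 = 9.1875.

x* = 9.1875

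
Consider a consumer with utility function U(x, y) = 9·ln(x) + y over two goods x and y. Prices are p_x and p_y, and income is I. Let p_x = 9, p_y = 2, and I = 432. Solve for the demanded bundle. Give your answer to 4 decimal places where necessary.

x* = 2, y* = 207

MU_x = 9/x, MU_y = 1. Tangency: 9/x = p_x/p_y.
So x*(p_x,p_y) = 9·p_y/p_x, independent of income; and y* = (I − 9·p_y)/p_y.
At the given prices: x* = 9·2/9 = 2, and y* = 207.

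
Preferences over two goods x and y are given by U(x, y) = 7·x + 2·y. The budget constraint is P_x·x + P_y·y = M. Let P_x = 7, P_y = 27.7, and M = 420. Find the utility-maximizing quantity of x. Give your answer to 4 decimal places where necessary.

x* = 60

x gives more utility per dollar, so spend all income on x: x* = M/P_x, y* = 0.
Numerically: x* = 60, y* = 0.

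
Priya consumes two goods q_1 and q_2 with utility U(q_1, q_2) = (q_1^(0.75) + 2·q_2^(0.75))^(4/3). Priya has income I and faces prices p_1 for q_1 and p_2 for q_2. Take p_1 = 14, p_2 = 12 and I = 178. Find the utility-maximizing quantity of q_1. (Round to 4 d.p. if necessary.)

q_1* = 0.4815

MU_q_1 ∝ q_1^(-0.25), MU_q_2 ∝ 2·q_2^(-0.25), so MRS = (1/2)·(q_2/q_1)^(0.25) = p_1/p_2.
Hence q_2/q_1 = (2·p_1/p_2)^(1/(0.25)), i.e. raised to the 4 power.
Substitute q_2 = (q_2/q_1)·q_1 into the budget: q_1* = I/(p_1 + p_2·(q_2/q_1)).
Numerically q_2/q_1 = 29.641975, so q_1* = 178/(14 + 12·29.641975) = 0.4815.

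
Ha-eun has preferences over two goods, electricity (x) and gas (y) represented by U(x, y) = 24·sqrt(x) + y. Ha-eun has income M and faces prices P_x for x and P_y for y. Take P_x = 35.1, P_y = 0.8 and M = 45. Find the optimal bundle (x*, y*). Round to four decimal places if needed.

MU_x = 12/√x, MU_y = 1. Tangency: 12/√x = P_x/P_y.
Thus x* = (12·P_y/P_x)² — independent of M — with the rest of income spent on y.
Plugging in: x* = (12·0.8/35.1)² = 0.0748, y* = 52.9679.

x* = 0.0748, y* = 52.9679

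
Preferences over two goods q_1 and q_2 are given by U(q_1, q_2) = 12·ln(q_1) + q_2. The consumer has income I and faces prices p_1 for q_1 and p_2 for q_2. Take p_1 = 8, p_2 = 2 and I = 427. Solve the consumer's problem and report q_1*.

MU_q_1 = 12/q_1, MU_q_2 = 1. Tangency: 12/q_1 = p_1/p_2.
So q_1*(p_1,p_2) = 12·p_2/p_1, independent of income; and q_2* = (I − 12·p_2)/p_2.
At the given prices: q_1* = 12·2/8 = 3.

q_1* = 3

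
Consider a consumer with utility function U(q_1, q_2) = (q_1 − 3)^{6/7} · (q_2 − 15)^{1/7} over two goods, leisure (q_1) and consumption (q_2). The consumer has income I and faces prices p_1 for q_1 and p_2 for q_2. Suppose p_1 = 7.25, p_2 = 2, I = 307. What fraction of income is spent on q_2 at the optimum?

This is Cobb-Douglas in (q_1−3, q_2−15): tangency gives 6/7·p_2·(q_2−15) = 1/7·p_1·(q_1−3).
After buying the subsistence bundle (3, 15), a share 6/7 of the remaining income goes to q_1: q_1* = 3 + 6/7·(I − 3p_1 − 15p_2)/p_1.
Discretionary income = 307 − 3·7.25 − 15·2 = 255.25; q_1* = 3 + 6/7·255.25/7.25 = 33.1773; q_2* = 15 + 1/7·255.25/2 = 33.2321.
Expenditure on q_2: 2·33.2321 = 66.4643; share = 0.2165.

share on q_2 = 0.2165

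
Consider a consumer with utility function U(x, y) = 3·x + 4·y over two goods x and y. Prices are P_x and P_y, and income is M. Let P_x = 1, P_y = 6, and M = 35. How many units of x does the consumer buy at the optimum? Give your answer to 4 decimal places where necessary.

Perfect substitutes: compare marginal utility per dollar. 3/P_x vs 4/P_y → 3 vs 0.6667.
x gives more utility per dollar, so spend all income on x: x* = M/P_x, y* = 0.
Numerically: x* = 35, y* = 0.

x* = 35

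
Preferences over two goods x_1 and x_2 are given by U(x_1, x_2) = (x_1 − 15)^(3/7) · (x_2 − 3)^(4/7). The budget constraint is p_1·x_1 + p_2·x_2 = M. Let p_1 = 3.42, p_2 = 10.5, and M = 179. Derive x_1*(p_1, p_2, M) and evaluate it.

x_1* = 27.0551

MRS = (3/4)·(x_2−3)/(x_1−15). Tangency with p_1/p_2 gives x_2−3 = (4/3)·(p_1/p_2)·(x_1−15).
Substituting into the budget: x_1* = 15 + 3/7·(M − 15·p_1 − 3·p_2)/p_1, and x_2* = 3 + 4/7·(…)/p_2.
Discretionary income = 179 − 15·3.42 − 3·10.5 = 96.2; x_1* = 15 + 3/7·96.2/3.42 = 27.0551.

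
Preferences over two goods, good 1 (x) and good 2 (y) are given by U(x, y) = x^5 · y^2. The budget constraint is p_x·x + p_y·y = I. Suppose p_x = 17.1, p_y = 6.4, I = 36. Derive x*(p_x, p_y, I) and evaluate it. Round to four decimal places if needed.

x* = 1.5038

The MRS is (5/2)·y/x. Set MRS = p_x/p_y.
So 5·p_y·y = 2·p_x·x; combined with the budget, a share 5/7 of income goes to x.
Demand: x*(p_x,p_y,I) = 5/7·I/p_x and y* = 2/7·I/p_y.
At p_x=17.1, p_y=6.4, I=36: x* = 5/7·36/17.1 = 1.5038.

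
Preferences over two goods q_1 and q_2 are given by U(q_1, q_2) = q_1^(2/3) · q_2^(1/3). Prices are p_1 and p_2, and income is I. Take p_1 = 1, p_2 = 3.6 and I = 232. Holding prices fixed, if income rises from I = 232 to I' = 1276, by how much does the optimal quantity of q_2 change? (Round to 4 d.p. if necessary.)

Demand: q_1*(p_1,p_2,I) = 2/3·I/p_1 and q_2* = 1/3·I/p_2.
At p_1=1, p_2=3.6, I=232: q_2* = 1/3·232/3.6 = 21.4815.
At I' = 1276: q_2* = 118.1481. Change: 118.1481 − 21.4815 = 96.6667.

Δq_2* = 96.6667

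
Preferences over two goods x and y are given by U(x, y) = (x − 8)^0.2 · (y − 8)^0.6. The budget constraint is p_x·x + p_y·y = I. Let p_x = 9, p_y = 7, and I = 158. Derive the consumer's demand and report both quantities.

This is Cobb-Douglas in (x−8, y−8): tangency gives 0.2·p_y·(y−8) = 0.6·p_x·(x−8).
Substituting into the budget: x* = 8 + 0.25·(I − 8·p_x − 8·p_y)/p_x, and y* = 8 + 0.75·(…)/p_y.
Discretionary income = 158 − 8·9 − 8·7 = 30; x* = 8 + 0.25·30/9 = 8.8333; y* = 8 + 0.75·30/7 = 11.2143.

x* = 8.8333, y* = 11.2143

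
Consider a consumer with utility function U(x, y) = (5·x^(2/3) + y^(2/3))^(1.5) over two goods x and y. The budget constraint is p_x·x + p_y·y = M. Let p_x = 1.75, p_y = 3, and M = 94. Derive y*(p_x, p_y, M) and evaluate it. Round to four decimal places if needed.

y* = 0.0851

Substitute y = (y/x)·x into the budget: x* = M/(p_x + p_y·(y/x)).
Numerically y/x = 0.001588, so x* = 94/(1.75 + 3·0.001588) = 53.5685 and y* = 0.001588·53.5685 = 0.0851.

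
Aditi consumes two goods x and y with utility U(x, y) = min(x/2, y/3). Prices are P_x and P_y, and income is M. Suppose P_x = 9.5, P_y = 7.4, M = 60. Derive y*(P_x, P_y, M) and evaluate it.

y* = 4.3689

Here 2·9.5 + 3·7.4 = 41.2, giving y* = 4.3689.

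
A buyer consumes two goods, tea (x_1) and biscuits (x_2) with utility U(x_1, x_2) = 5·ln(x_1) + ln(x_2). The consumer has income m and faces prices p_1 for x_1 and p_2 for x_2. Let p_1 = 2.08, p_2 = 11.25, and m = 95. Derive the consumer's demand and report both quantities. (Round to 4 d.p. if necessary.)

Demand: x_1*(p_1,p_2,m) = 5/6·m/p_1 and x_2* = 1/6·m/p_2.
At p_1=2.08, p_2=11.25, m=95: x_1* = 5/6·95/2.08 = 38.0609, x_2* = 1.4074.

x_1* = 38.0609, x_2* = 1.4074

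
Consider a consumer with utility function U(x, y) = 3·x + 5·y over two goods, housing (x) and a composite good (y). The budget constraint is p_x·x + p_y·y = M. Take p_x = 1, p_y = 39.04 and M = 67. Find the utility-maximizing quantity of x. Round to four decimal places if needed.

x* = 67

Numerically: x* = 67, y* = 0.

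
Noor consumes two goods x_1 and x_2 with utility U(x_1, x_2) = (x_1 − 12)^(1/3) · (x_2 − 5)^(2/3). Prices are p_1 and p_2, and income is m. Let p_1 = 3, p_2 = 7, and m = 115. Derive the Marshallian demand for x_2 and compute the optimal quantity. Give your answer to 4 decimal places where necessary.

x_2* = 9.1905

This is Cobb-Douglas in (x_1−12, x_2−5): tangency gives 1/3·p_2·(x_2−5) = 2/3·p_1·(x_1−12).
After buying the subsistence bundle (12, 5), a share 1/3 of the remaining income goes to x_1: x_1* = 12 + 1/3·(m − 12p_1 − 5p_2)/p_1.
Discretionary income = 115 − 12·3 − 5·7 = 44; x_2* = 5 + 2/3·44/7 = 9.1905.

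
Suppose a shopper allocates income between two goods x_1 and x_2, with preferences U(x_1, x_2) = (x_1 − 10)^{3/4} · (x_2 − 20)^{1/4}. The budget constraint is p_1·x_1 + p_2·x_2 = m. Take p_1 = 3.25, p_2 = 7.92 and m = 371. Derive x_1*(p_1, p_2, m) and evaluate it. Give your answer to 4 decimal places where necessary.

x_1* = 51.5615

Let x_1' = x_1−10, x_2' = x_2−20. MRS = 3·x_2'/x_1' = p_1/p_2.
Substituting into the budget: x_1* = 10 + 0.75·(m − 10·p_1 − 20·p_2)/p_1, and x_2* = 20 + 0.25·(…)/p_2.
Discretionary income = 371 − 10·3.25 − 20·7.92 = 180.1; x_1* = 10 + 0.75·180.1/3.25 = 51.5615.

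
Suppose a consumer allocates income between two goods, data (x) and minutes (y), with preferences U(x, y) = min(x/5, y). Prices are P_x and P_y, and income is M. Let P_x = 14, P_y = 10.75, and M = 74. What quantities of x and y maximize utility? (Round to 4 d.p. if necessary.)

Leontief preferences: the optimum is at the kink where x/5 = y/1, i.e. y = (1/5)·x.
Budget: P_x·x + P_y·(1/5)·x = M, so (5·P_x + P_y)·x = 5·M.
Demand: x*(P_x,P_y,M) = 5·M/(5·P_x + P_y), y* = M/(5·P_x + P_y).
Here 5·14 + 10.75 = 80.75, giving x* = 4.582 and y* = 0.9164.

x* = 4.582, y* = 0.9164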